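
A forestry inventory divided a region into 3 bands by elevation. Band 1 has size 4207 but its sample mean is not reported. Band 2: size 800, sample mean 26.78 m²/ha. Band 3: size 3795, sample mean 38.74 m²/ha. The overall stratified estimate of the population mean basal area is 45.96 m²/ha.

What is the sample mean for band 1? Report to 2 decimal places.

N = 4207 + 800 + 3795 = 8802.
Overall total = μ·N = 45.96·8802 = 404539.92.
Subtract the known strata: 800·26.78 + 3795·38.74 = 168442.3.
Remaining total for band 1: 404539.92 − 168442.3 = 236097.62.
Divide by its size: 236097.62 / 4207 = 56.1202... → 56.12.

56.12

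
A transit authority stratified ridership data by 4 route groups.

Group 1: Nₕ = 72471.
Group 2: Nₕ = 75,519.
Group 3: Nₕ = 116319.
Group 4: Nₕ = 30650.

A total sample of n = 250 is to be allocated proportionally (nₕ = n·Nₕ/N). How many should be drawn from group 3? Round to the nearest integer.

Share of group 3 = 116319/294959 = 0.39436.
Allocate 250 × 0.39436 = 98.589... → 99.

99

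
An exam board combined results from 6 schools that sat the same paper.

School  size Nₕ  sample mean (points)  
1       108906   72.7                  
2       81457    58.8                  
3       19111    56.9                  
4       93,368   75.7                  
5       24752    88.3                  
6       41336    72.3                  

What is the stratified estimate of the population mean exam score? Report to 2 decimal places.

x̄_st = (Σ Nₕx̄ₕ) / (Σ Nₕ) = (108906·72.7 + 81457·58.8 + 19111·56.9 + 93368·75.7 + 24752·88.3 + 41336·72.3) / 368930
= 26036705.7 / 368930 = 70.5736... → 70.57.

70.57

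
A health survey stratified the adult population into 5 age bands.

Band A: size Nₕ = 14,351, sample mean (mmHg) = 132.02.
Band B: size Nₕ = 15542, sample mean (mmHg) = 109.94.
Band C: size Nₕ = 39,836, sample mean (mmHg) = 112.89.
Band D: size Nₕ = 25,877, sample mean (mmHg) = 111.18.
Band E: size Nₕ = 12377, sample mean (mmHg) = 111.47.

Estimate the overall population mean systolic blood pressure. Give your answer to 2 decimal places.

x̄_st = (Σ Nₕx̄ₕ) / (Σ Nₕ) = (14351·132.02 + 15542·109.94 + 39836·112.89 + 25877·111.18 + 12377·111.47) / 107983
= 12357061.59 / 107983 = 114.4352... → 114.44.

114.44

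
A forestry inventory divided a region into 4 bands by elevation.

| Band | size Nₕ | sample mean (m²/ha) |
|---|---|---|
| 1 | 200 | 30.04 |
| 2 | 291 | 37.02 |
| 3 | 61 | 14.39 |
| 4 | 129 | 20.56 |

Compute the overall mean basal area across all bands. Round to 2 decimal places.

29.83

x̄_st = (Σ Nₕx̄ₕ) / (Σ Nₕ) = (200·30.04 + 291·37.02 + 61·14.39 + 129·20.56) / 681
= 20310.85 / 681 = 29.8250... → 29.83.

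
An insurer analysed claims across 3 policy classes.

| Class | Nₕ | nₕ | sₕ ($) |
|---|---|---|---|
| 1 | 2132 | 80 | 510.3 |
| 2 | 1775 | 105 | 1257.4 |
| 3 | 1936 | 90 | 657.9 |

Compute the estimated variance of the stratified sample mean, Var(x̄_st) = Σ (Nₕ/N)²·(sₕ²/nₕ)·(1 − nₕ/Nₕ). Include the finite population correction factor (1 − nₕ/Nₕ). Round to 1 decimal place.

2227.9

N = 5843. Term for each stratum: Wₕ²sₕ²/nₕ·(1−nₕ/Nₕ).
Var(x̄_st) = 417.1132 + 1307.3765 + 503.4340 = 2227.9237 → 2227.9.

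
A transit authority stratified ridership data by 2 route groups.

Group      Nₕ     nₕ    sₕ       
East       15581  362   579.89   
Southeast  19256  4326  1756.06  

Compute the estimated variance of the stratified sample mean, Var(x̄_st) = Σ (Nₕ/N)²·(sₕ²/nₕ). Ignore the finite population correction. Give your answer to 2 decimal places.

403.61

N = 34837; Wₕ = Nₕ/N.
group East: (15581/34837)²·579.89²/362 = 185.81973
group Southeast: (19256/34837)²·1756.06²/4326 = 217.79246
Sum = 403.61219 → 403.61.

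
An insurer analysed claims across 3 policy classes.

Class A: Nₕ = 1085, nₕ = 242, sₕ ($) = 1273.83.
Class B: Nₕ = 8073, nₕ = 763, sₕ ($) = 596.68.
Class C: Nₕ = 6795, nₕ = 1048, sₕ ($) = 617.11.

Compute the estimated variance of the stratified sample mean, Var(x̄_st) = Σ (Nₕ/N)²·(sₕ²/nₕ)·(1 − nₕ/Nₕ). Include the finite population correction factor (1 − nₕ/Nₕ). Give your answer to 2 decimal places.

N = 15953. Term for each stratum: Wₕ²sₕ²/nₕ·(1−nₕ/Nₕ).
Var(x̄_st) = 24.09795 + 108.19969 + 55.75834 = 188.05598 → 188.06.

188.06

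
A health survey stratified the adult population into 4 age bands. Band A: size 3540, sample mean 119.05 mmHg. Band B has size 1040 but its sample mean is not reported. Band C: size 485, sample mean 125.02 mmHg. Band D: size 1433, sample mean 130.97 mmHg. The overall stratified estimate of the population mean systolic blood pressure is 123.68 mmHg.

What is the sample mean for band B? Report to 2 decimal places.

Σ Nₕx̄ₕ = N·μ, so 1040·x̄_B = 6498·123.68 − (3540·119.05 + 485·125.02 + 1433·130.97).
= 803672.64 − 669751.71 = 133920.93.
x̄_B = 133920.93 / 1040 = 128.7701... → 128.77.

128.77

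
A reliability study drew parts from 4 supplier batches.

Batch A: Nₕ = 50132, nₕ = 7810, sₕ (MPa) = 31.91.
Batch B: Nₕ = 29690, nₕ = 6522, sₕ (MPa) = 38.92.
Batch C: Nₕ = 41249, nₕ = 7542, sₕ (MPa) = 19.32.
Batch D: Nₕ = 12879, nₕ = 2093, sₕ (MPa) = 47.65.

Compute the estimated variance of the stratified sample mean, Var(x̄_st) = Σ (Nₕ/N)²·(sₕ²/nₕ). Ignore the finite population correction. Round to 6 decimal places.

0.044394

N = 133950; Wₕ = Nₕ/N.
batch A: (50132/133950)²·31.91²/7810 = 0.018261952
batch B: (29690/133950)²·38.92²/6522 = 0.011410373
batch C: (41249/133950)²·19.32²/7542 = 0.004693201
batch D: (12879/133950)²·47.65²/2093 = 0.010028487
Sum = 0.044394013 → 0.044394.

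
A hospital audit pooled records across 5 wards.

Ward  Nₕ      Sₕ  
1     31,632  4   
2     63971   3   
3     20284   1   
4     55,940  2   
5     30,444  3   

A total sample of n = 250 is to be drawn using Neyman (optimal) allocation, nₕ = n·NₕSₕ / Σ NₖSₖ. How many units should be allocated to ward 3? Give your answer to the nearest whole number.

Σ NₕSₕ = 31632·4 + 63971·3 + 20284·1 + 55940·2 + 30444·3 = 541937.
Share for 3: 20284/541937 = 0.03743.
n_3 = 250 × 0.03743 = 9.357... → 9.

9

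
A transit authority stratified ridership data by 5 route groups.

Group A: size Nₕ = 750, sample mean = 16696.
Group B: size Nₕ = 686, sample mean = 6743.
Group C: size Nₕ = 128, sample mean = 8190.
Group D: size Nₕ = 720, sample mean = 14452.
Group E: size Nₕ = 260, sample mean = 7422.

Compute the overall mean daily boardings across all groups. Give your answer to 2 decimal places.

12001.25

x̄_st = (Σ Nₕx̄ₕ) / (Σ Nₕ) = (750·16696 + 686·6743 + 128·8190 + 720·14452 + 260·7422) / 2544
= 30531178 / 2544 = 12001.2492... → 12001.25.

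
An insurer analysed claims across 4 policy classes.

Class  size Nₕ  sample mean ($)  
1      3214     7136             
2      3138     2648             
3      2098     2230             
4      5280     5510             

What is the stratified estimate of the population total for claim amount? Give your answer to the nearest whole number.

Population total = Σ Nₕ·x̄ₕ (each stratum's size times its mean).
3214·7136 + 3138·2648 + 2098·2230 + 5280·5510 = 22935104 + 8309424 + 4678540 + 29092800 = 65015868.

65015868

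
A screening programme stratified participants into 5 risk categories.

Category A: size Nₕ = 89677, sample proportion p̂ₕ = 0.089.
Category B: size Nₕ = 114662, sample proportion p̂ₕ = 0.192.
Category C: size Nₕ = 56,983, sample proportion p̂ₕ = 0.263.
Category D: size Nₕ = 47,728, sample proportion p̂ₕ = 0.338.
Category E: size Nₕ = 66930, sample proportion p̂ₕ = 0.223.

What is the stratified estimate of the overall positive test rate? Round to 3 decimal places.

0.202

Wₕ = Nₕ/N with N = 375980: 0.2385, 0.3050, 0.1516, 0.1269, 0.1780.
p̂_st = 0.2385·0.089 + 0.3050·0.192 + 0.1516·0.263 + 0.1269·0.338 + 0.1780·0.223 ≈ 0.20225... → 0.202.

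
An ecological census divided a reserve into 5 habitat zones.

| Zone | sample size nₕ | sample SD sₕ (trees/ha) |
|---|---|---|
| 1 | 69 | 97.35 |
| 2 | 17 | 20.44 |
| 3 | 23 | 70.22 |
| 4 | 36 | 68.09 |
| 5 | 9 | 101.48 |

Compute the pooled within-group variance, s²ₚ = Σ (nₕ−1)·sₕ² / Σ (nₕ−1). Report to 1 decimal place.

Degrees of freedom: 68 + 16 + 22 + 35 + 8 = 149.
Σ(nₕ−1)sₕ² = 68·9477.0225 + 16·417.7936 + 22·4930.8484 + 35·4636.2481 + 8·10298.1904 = 1004255.0991.
s²ₚ = 1004255.0991 / 149 = 6739.967... → 6740.0.

6740.0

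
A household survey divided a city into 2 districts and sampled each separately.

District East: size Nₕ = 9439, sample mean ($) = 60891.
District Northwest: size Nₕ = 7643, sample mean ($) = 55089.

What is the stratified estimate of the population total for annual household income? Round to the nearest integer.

995795376

East: 9439·60891 = 574750149
Northwest: 7643·55089 = 421045227
τ̂ = Σ Nₕx̄ₕ = 995795376.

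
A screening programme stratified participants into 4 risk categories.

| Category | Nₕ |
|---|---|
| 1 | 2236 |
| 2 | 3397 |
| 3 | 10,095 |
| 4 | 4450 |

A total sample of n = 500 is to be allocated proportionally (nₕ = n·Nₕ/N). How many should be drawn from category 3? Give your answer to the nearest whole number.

250

N = 2236 + 3397 + 10095 + 4450 = 20178.
n_3 = 500·10095/20178 = 250.149... → 250.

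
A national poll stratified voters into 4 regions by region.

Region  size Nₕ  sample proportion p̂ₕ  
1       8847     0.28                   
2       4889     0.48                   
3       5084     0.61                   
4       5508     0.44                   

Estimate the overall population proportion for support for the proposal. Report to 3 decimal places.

N = 8847 + 4889 + 5084 + 5508 = 24328.
Overall proportion = Σ (Nₕ/N)·p̂ₕ.
Σ Nₕp̂ₕ = 2477.16 + 2346.72 + 3101.24 + 2423.52 = 10348.64.
10348.64 / 24328 = 0.42538... → 0.425.

0.425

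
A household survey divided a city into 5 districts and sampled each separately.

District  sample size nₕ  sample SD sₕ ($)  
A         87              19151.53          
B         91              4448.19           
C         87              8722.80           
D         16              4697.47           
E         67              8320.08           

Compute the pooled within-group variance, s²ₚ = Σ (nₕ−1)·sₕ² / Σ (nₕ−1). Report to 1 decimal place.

130516654.4

A: (87−1)·19151.53² = 86·366781101.3409 = 31543174715.3174
B: (91−1)·4448.19² = 90·19786394.2761 = 1780775484.849
C: (87−1)·8722.80² = 86·76087239.84 = 6543502626.24
D: (16−1)·4697.47² = 15·22066224.4009 = 330993366.0135
E: (67−1)·8320.08² = 66·69223731.2064 = 4568766259.6224
Numerator = 44767212452.0423; denominator = Σ(nₕ−1) = 343.
s²ₚ = 44767212452.0423/343 = 130516654.379... → 130516654.4.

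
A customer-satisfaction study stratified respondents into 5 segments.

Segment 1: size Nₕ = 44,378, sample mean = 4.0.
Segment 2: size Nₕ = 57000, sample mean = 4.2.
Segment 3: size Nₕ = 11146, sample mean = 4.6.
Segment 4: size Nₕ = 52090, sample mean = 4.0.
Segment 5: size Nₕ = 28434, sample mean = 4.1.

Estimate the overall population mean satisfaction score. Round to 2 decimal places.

4.11

N = 44378 + 57000 + 11146 + 52090 + 28434 = 193048.
Overall mean = Σ (Nₕ/N)·x̄ₕ — weight by population share, not a simple average.
Σ Nₕx̄ₕ = 44378·4.0 + 57000·4.2 + 11146·4.6 + 52090·4.0 + 28434·4.1 = 177512 + 239400 + 51271.6 + 208360 + 116579.4 = 793123.
Divide by N: 793123 / 193048 = 4.1084... → 4.11.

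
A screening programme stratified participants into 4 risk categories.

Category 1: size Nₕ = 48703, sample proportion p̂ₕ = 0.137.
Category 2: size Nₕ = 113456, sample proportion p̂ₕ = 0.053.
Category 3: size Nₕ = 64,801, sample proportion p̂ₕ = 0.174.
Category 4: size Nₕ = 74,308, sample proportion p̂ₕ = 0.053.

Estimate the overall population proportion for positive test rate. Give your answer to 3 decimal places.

0.093

Wₕ = Nₕ/N with N = 301268: 0.1617, 0.3766, 0.2151, 0.2467.
p̂_st = 0.1617·0.137 + 0.3766·0.053 + 0.2151·0.174 + 0.2467·0.053 ≈ 0.09261... → 0.093.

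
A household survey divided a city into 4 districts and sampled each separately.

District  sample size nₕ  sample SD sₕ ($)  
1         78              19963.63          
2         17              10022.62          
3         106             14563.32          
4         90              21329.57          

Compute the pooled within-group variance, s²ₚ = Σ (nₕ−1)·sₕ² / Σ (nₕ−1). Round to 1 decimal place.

1: (78−1)·19963.63² = 77·398546522.7769 = 30688082253.8213
2: (17−1)·10022.62² = 16·100452911.6644 = 1607246586.6304
3: (106−1)·14563.32² = 105·212090289.4224 = 22269480389.352
4: (90−1)·21329.57² = 89·454950556.3849 = 40490599518.2561
Numerator = 95055408748.0598; denominator = Σ(nₕ−1) = 287.
s²ₚ = 95055408748.0598/287 = 331203514.802... → 331203514.8.

331203514.8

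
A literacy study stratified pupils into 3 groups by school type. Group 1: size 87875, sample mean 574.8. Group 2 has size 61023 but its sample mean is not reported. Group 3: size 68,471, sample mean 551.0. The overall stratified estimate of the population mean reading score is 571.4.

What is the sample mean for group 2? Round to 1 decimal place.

589.4

Σ Nₕx̄ₕ = N·μ, so 61023·x̄_2 = 217369·571.4 − (87875·574.8 + 68471·551.0).
= 124204646.6 − 88238071 = 35966575.6.
x̄_2 = 35966575.6 / 61023 = 589.394... → 589.4.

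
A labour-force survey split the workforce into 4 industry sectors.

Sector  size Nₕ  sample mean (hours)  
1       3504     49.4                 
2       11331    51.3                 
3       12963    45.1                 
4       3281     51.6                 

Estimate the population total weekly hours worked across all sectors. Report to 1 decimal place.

1508308.8

Estimate total by summing Nₕ·x̄ₕ over strata.
3504·49.4 + 11331·51.3 + 12963·45.1 + 3281·51.6 = 173097.6 + 581280.3 + 584631.3 + 169299.6 = 1508308.8.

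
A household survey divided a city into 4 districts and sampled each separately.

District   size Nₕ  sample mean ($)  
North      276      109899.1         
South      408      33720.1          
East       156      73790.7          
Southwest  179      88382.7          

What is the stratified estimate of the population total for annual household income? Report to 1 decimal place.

71421804.9

North: 276·109899.1 = 30332151.6
South: 408·33720.1 = 13757800.8
East: 156·73790.7 = 11511349.2
Southwest: 179·88382.7 = 15820503.3
τ̂ = Σ Nₕx̄ₕ = 71421804.9.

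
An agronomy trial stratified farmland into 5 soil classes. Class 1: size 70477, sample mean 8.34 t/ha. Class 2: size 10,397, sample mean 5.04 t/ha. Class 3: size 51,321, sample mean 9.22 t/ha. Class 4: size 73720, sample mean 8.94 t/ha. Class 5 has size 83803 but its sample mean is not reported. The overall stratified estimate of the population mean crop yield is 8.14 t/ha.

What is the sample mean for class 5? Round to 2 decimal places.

6.99

Σ Nₕx̄ₕ = N·μ, so 83803·x̄_5 = 289718·8.14 − (70477·8.34 + 10397·5.04 + 51321·9.22 + 73720·8.94).
= 2358304.52 − 1772415.48 = 585889.04.
x̄_5 = 585889.04 / 83803 = 6.9913... → 6.99.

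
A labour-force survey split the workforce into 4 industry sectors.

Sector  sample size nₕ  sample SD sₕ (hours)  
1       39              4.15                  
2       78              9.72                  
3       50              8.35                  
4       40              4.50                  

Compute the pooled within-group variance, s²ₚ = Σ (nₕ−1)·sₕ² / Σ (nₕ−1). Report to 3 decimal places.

59.781

1: (39−1)·4.15² = 38·17.2225 = 654.455
2: (78−1)·9.72² = 77·94.4784 = 7274.8368
3: (50−1)·8.35² = 49·69.7225 = 3416.4025
4: (40−1)·4.50² = 39·20.25 = 789.75
Numerator = 12135.4443; denominator = Σ(nₕ−1) = 203.
s²ₚ = 12135.4443/203 = 59.78051... → 59.781.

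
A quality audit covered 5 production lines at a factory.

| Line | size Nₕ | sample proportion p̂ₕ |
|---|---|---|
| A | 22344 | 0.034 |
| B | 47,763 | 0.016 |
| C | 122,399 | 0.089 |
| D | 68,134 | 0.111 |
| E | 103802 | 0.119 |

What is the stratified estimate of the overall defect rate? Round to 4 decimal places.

0.0887

N = 22344 + 47763 + 122399 + 68134 + 103802 = 364442.
Overall proportion = Σ (Nₕ/N)·p̂ₕ.
Σ Nₕp̂ₕ = 759.696 + 764.208 + 10893.511 + 7562.874 + 12352.438 = 32332.727.
32332.727 / 364442 = 0.088718... → 0.0887.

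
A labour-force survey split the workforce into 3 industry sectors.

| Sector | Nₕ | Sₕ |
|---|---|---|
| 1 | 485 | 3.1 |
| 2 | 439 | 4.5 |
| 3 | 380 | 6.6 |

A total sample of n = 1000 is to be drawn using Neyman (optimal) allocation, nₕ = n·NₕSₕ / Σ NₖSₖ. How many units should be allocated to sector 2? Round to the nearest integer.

1: NₕSₕ = 485·3.1 = 1503.5
2: NₕSₕ = 439·4.5 = 1975.5
3: NₕSₕ = 380·6.6 = 2508
Σ NₕSₕ = 5987.
n_2 = 1000·1975.5/5987 = 329.965... → 330.

330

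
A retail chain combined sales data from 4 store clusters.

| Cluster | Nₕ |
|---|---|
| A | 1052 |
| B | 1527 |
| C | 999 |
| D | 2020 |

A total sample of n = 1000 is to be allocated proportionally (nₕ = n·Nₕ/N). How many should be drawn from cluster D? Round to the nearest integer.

N = 1052 + 1527 + 999 + 2020 = 5598.
n_D = 1000·2020/5598 = 360.843... → 361.

361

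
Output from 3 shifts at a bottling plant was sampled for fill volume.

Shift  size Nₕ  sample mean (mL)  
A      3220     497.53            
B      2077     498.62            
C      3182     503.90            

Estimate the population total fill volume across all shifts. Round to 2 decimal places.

4241090.14

A: 3220·497.53 = 1602046.6
B: 2077·498.62 = 1035633.74
C: 3182·503.90 = 1603409.8
τ̂ = Σ Nₕx̄ₕ = 4241090.14.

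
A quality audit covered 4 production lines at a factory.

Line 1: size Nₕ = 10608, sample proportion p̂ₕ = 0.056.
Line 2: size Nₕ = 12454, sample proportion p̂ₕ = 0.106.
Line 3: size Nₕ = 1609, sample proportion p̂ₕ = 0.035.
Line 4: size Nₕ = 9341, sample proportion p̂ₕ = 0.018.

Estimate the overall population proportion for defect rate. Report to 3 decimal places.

Wₕ = Nₕ/N with N = 34012: 0.3119, 0.3662, 0.0473, 0.2746.
p̂_st = 0.3119·0.056 + 0.3662·0.106 + 0.0473·0.035 + 0.2746·0.018 ≈ 0.06288... → 0.063.

0.063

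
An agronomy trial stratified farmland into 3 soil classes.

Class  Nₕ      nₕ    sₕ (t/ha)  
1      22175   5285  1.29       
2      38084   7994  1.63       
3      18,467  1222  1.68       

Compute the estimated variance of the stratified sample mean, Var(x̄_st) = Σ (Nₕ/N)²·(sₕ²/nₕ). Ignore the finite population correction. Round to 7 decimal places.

N = 78726; Wₕ = Nₕ/N.
class 1: (22175/78726)²·1.29²/5285 = 0.0000249819
class 2: (38084/78726)²·1.63²/7994 = 0.0000777785
class 3: (18467/78726)²·1.68²/1222 = 0.0001270877
Sum = 0.0002298482 → 0.0002298.

0.0002298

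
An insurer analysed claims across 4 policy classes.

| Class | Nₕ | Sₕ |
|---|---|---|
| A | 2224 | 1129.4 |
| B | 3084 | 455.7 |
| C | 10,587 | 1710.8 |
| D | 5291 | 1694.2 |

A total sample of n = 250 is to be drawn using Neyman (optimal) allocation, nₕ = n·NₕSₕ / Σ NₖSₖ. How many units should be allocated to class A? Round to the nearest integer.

20

A: NₕSₕ = 2224·1129.4 = 2511785.6
B: NₕSₕ = 3084·455.7 = 1405378.8
C: NₕSₕ = 10587·1710.8 = 18112239.6
D: NₕSₕ = 5291·1694.2 = 8964012.2
Σ NₕSₕ = 30993416.2.
n_A = 250·2511785.6/30993416.2 = 20.261... → 20.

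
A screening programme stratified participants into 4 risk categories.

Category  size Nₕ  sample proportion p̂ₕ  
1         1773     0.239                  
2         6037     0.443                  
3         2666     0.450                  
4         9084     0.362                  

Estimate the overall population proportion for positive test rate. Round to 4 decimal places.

Wₕ = Nₕ/N with N = 19560: 0.0906, 0.3086, 0.1363, 0.4644.
p̂_st = 0.0906·0.239 + 0.3086·0.443 + 0.1363·0.450 + 0.4644·0.362 ≈ 0.387845... → 0.3878.

0.3878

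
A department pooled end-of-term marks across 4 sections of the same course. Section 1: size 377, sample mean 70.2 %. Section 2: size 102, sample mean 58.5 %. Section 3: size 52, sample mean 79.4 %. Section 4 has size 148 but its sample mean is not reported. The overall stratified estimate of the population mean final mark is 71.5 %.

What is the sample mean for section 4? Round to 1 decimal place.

N = 377 + 102 + 52 + 148 = 679.
Overall total = μ·N = 71.5·679 = 48548.5.
Subtract the known strata: 377·70.2 + 102·58.5 + 52·79.4 = 36561.2.
Remaining total for section 4: 48548.5 − 36561.2 = 11987.3.
Divide by its size: 11987.3 / 148 = 80.995... → 81.0.

81.0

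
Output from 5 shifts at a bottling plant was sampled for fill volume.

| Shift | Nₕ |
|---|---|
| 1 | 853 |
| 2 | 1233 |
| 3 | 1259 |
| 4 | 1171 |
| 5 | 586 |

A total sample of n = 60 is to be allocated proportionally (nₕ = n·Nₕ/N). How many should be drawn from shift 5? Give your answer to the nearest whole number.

N = 853 + 1233 + 1259 + 1171 + 586 = 5102.
n_5 = 60·586/5102 = 6.891... → 7.

7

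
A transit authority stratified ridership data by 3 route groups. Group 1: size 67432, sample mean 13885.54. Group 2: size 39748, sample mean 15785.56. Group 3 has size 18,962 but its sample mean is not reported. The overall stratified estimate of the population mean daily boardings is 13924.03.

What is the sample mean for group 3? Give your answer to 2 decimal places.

10158.78

N = 67432 + 39748 + 18962 = 126142.
Overall total = μ·N = 13924.03·126142 = 1756404992.26.
Subtract the known strata: 67432·13885.54 + 39748·15785.56 = 1563774172.16.
Remaining total for group 3: 1756404992.26 − 1563774172.16 = 192630820.1.
Divide by its size: 192630820.1 / 18962 = 10158.7818... → 10158.78.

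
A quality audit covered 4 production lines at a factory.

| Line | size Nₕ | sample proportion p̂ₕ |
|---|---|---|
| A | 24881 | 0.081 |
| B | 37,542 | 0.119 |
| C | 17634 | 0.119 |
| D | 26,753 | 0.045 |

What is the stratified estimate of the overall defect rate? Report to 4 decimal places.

0.0916

Wₕ = Nₕ/N with N = 106810: 0.2329, 0.3515, 0.1651, 0.2505.
p̂_st = 0.2329·0.081 + 0.3515·0.119 + 0.1651·0.119 + 0.2505·0.045 ≈ 0.091613... → 0.0916.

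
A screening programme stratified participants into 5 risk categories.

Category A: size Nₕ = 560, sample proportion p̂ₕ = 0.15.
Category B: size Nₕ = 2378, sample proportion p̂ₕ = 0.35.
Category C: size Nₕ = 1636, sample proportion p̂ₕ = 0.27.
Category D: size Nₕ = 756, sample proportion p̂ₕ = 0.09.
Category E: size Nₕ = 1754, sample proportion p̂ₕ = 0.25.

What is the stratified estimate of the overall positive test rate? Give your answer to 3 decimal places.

0.263

Wₕ = Nₕ/N with N = 7084: 0.0791, 0.3357, 0.2309, 0.1067, 0.2476.
p̂_st = 0.0791·0.15 + 0.3357·0.35 + 0.2309·0.27 + 0.1067·0.09 + 0.2476·0.25 ≈ 0.26321... → 0.263.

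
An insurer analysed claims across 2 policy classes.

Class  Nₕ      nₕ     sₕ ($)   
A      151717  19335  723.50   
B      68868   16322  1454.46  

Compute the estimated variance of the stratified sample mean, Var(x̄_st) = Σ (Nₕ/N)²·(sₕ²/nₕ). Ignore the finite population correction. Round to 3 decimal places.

25.440

N = 220585; Wₕ = Nₕ/N.
class A: (151717/220585)²·723.50²/19335 = 12.807060
class B: (68868/220585)²·1454.46²/16322 = 12.633194
Sum = 25.440254 → 25.440.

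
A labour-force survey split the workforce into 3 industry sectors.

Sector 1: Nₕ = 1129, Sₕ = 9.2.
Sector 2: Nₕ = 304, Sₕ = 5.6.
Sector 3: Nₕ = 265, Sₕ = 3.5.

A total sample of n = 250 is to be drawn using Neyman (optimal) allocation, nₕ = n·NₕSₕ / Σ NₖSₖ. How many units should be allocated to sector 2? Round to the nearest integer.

Σ NₕSₕ = 1129·9.2 + 304·5.6 + 265·3.5 = 13016.7.
Share for 2: 1702.4/13016.7 = 0.13079.
n_2 = 250 × 0.13079 = 32.696... → 33.

33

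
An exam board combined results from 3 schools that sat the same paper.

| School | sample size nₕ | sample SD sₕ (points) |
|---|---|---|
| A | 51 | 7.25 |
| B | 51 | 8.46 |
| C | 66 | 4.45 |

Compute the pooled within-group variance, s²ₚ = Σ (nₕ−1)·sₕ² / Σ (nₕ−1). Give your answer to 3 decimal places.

45.417

Degrees of freedom: 50 + 50 + 65 = 165.
Σ(nₕ−1)sₕ² = 50·52.5625 + 50·71.5716 + 65·19.8025 = 7493.8675.
s²ₚ = 7493.8675 / 165 = 45.41738... → 45.417.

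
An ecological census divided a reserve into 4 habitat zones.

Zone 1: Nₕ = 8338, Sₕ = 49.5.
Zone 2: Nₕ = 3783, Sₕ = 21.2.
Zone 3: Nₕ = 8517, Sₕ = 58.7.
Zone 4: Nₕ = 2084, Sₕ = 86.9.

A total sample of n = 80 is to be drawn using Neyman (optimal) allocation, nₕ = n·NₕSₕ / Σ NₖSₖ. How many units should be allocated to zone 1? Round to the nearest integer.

Σ NₕSₕ = 8338·49.5 + 3783·21.2 + 8517·58.7 + 2084·86.9 = 1173978.1.
Share for 1: 412731/1173978.1 = 0.35157.
n_1 = 80 × 0.35157 = 28.125... → 28.

28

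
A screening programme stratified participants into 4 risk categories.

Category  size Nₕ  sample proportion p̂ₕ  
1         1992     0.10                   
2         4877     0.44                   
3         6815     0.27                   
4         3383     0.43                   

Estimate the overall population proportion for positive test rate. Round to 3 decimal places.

N = 1992 + 4877 + 6815 + 3383 = 17067.
Overall proportion = Σ (Nₕ/N)·p̂ₕ.
Σ Nₕp̂ₕ = 199.2 + 2145.88 + 1840.05 + 1454.69 = 5639.82.
5639.82 / 17067 = 0.33045... → 0.330.

0.330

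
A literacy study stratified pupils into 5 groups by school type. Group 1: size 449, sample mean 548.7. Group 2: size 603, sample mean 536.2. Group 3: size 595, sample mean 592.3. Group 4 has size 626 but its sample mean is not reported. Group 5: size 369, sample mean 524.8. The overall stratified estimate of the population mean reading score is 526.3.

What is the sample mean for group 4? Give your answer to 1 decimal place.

438.8

N = 449 + 603 + 595 + 626 + 369 = 2642.
Overall total = μ·N = 526.3·2642 = 1390484.6.
Subtract the known strata: 449·548.7 + 603·536.2 + 595·592.3 + 369·524.8 = 1115764.6.
Remaining total for group 4: 1390484.6 − 1115764.6 = 274720.
Divide by its size: 274720 / 626 = 438.850... → 438.8.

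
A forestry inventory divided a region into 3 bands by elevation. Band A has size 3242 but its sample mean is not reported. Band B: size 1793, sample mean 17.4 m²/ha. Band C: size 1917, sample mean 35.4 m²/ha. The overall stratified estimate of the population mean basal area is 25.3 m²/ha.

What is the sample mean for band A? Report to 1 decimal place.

N = 3242 + 1793 + 1917 = 6952.
Overall total = μ·N = 25.3·6952 = 175885.6.
Subtract the known strata: 1793·17.4 + 1917·35.4 = 99060.
Remaining total for band A: 175885.6 − 99060 = 76825.6.
Divide by its size: 76825.6 / 3242 = 23.697... → 23.7.

23.7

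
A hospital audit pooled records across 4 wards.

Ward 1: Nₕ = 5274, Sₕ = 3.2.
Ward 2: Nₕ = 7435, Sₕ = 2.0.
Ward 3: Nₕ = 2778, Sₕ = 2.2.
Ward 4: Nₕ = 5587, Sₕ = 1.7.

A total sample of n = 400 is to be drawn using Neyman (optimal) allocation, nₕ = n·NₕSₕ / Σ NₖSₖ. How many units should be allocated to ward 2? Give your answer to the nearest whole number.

126

Σ NₕSₕ = 5274·3.2 + 7435·2.0 + 2778·2.2 + 5587·1.7 = 47356.3.
Share for 2: 14870/47356.3 = 0.31400.
n_2 = 400 × 0.31400 = 125.601... → 126.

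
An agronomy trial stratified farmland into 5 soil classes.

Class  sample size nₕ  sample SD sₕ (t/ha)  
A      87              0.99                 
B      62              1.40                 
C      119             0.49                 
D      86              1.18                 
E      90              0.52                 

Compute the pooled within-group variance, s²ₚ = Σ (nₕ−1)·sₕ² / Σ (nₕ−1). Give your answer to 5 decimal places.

A: (87−1)·0.99² = 86·0.9801 = 84.2886
B: (62−1)·1.40² = 61·1.96 = 119.56
C: (119−1)·0.49² = 118·0.2401 = 28.3318
D: (86−1)·1.18² = 85·1.3924 = 118.354
E: (90−1)·0.52² = 89·0.2704 = 24.0656
Numerator = 374.6; denominator = Σ(nₕ−1) = 439.
s²ₚ = 374.6/439 = 0.8533030... → 0.85330.

0.85330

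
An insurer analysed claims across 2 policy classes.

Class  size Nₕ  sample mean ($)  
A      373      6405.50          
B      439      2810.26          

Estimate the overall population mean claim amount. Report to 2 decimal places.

4461.77

x̄_st = (Σ Nₕx̄ₕ) / (Σ Nₕ) = (373·6405.50 + 439·2810.26) / 812
= 3622955.64 / 812 = 4461.7680... → 4461.77.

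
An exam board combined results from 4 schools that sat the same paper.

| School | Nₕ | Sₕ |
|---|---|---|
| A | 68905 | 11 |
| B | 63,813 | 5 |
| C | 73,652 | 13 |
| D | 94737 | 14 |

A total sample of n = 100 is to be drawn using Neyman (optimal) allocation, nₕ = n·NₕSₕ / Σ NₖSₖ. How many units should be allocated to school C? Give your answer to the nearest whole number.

A: NₕSₕ = 68905·11 = 757955
B: NₕSₕ = 63813·5 = 319065
C: NₕSₕ = 73652·13 = 957476
D: NₕSₕ = 94737·14 = 1326318
Σ NₕSₕ = 3360814.
n_C = 100·957476/3360814 = 28.489... → 28.

28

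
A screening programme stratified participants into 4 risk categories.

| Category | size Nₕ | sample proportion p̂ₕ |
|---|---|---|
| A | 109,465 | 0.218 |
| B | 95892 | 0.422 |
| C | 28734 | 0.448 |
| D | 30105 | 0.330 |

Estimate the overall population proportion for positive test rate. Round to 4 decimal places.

N = 109465 + 95892 + 28734 + 30105 = 264196.
Overall proportion = Σ (Nₕ/N)·p̂ₕ.
Σ Nₕp̂ₕ = 23863.37 + 40466.424 + 12872.832 + 9934.65 = 87137.276.
87137.276 / 264196 = 0.329821... → 0.3298.

0.3298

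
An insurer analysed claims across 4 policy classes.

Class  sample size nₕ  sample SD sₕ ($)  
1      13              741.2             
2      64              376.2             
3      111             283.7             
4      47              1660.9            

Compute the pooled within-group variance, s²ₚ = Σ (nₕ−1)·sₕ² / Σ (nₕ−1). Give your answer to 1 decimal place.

1: (13−1)·741.2² = 12·549377.44 = 6592529.28
2: (64−1)·376.2² = 63·141526.44 = 8916165.72
3: (111−1)·283.7² = 110·80485.69 = 8853425.9
4: (47−1)·1660.9² = 46·2758588.81 = 126895085.26
Numerator = 151257206.16; denominator = Σ(nₕ−1) = 231.
s²ₚ = 151257206.16/231 = 654793.100... → 654793.1.

654793.1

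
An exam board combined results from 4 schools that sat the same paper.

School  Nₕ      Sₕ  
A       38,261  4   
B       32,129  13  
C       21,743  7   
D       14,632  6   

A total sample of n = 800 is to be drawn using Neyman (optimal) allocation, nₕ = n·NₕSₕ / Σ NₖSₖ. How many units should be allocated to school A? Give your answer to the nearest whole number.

A: NₕSₕ = 38261·4 = 153044
B: NₕSₕ = 32129·13 = 417677
C: NₕSₕ = 21743·7 = 152201
D: NₕSₕ = 14632·6 = 87792
Σ NₕSₕ = 810714.
n_A = 800·153044/810714 = 151.021... → 151.

151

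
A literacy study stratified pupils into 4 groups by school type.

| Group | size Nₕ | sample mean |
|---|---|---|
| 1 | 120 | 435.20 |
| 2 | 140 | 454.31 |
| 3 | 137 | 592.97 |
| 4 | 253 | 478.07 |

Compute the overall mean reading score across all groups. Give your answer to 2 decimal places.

489.26

x̄_st = (Σ Nₕx̄ₕ) / (Σ Nₕ) = (120·435.20 + 140·454.31 + 137·592.97 + 253·478.07) / 650
= 318016 / 650 = 489.2554... → 489.26.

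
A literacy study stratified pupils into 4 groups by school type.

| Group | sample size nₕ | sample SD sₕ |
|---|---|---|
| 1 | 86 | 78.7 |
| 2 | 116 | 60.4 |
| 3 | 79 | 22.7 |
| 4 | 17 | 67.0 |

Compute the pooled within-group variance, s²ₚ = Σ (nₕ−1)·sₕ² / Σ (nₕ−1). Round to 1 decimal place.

3598.7

1: (86−1)·78.7² = 85·6193.69 = 526463.65
2: (116−1)·60.4² = 115·3648.16 = 419538.4
3: (79−1)·22.7² = 78·515.29 = 40192.62
4: (17−1)·67.0² = 16·4489 = 71824
Numerator = 1058018.67; denominator = Σ(nₕ−1) = 294.
s²ₚ = 1058018.67/294 = 3598.703... → 3598.7.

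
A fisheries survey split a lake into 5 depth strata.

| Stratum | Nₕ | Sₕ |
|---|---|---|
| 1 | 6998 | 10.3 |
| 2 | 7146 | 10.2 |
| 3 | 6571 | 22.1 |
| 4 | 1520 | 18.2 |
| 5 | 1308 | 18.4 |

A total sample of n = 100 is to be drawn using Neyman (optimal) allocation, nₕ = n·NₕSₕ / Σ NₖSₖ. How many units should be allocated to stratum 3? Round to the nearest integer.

Σ NₕSₕ = 6998·10.3 + 7146·10.2 + 6571·22.1 + 1520·18.2 + 1308·18.4 = 341918.9.
Share for 3: 145219.1/341918.9 = 0.42472.
n_3 = 100 × 0.42472 = 42.472... → 42.

42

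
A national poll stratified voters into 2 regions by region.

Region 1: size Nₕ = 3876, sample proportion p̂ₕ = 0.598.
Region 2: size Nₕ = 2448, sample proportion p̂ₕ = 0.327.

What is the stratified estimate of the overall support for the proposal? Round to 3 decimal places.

0.493

Wₕ = Nₕ/N with N = 6324: 0.6129, 0.3871.
p̂_st = 0.6129·0.598 + 0.3871·0.327 ≈ 0.49310... → 0.493.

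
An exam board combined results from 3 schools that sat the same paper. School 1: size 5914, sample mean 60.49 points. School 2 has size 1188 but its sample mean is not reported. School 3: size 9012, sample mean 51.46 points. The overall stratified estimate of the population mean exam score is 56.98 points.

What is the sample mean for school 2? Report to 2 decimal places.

81.38

N = 5914 + 1188 + 9012 = 16114.
Overall total = μ·N = 56.98·16114 = 918175.72.
Subtract the known strata: 5914·60.49 + 9012·51.46 = 821495.38.
Remaining total for school 2: 918175.72 − 821495.38 = 96680.34.
Divide by its size: 96680.34 / 1188 = 81.3808... → 81.38.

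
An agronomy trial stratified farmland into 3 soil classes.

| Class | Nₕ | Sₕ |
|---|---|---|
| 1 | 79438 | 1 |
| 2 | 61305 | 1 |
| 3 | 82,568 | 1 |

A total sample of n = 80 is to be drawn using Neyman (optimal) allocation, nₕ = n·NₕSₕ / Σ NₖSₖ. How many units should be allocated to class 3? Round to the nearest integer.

30

Σ NₕSₕ = 79438·1 + 61305·1 + 82568·1 = 223311.
Share for 3: 82568/223311 = 0.36974.
n_3 = 80 × 0.36974 = 29.580... → 30.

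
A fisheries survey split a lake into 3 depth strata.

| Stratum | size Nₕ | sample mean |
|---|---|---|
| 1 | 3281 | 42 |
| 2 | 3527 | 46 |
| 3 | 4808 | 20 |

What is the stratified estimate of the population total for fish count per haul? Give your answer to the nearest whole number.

396204

Population total = Σ Nₕ·x̄ₕ (each stratum's size times its mean).
3281·42 + 3527·46 + 4808·20 = 137802 + 162242 + 96160 = 396204.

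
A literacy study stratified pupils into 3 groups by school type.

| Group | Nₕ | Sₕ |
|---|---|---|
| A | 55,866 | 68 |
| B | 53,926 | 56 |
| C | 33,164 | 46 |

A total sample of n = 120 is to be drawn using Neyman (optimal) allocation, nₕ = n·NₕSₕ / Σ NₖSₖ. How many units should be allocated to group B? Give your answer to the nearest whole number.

Σ NₕSₕ = 55866·68 + 53926·56 + 33164·46 = 8344288.
Share for B: 3019856/8344288 = 0.36191.
n_B = 120 × 0.36191 = 43.429... → 43.

43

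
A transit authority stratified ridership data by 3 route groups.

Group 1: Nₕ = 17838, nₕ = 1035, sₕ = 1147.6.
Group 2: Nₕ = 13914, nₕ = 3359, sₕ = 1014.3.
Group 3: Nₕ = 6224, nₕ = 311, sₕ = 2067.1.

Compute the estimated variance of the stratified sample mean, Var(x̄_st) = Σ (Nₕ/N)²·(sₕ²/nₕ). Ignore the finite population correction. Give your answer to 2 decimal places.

N = 37976; Wₕ = Nₕ/N.
group 1: (17838/37976)²·1147.6²/1035 = 280.74667
group 2: (13914/37976)²·1014.3²/3359 = 41.11577
group 3: (6224/37976)²·2067.1²/311 = 369.04839
Sum = 690.91083 → 690.91.

690.91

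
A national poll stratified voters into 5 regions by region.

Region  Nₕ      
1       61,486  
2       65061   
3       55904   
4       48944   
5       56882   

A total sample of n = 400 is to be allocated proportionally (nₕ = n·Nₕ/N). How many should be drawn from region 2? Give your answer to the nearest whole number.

N = 61486 + 65061 + 55904 + 48944 + 56882 = 288277.
n_2 = 400·65061/288277 = 90.276... → 90.

90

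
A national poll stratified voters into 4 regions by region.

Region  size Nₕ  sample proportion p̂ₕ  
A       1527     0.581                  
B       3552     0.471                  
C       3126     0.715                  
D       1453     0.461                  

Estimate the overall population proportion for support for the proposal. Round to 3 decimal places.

N = 1527 + 3552 + 3126 + 1453 = 9658.
Overall proportion = Σ (Nₕ/N)·p̂ₕ.
Σ Nₕp̂ₕ = 887.187 + 1672.992 + 2235.09 + 669.833 = 5465.102.
5465.102 / 9658 = 0.56586... → 0.566.

0.566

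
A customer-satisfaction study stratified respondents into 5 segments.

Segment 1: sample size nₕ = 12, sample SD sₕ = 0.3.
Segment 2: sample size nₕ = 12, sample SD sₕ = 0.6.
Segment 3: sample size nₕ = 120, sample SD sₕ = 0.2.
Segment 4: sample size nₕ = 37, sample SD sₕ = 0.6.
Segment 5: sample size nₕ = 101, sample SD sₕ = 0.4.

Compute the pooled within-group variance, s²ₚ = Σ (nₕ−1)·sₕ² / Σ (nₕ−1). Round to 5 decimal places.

1: (12−1)·0.3² = 11·0.09 = 0.99
2: (12−1)·0.6² = 11·0.36 = 3.96
3: (120−1)·0.2² = 119·0.04 = 4.76
4: (37−1)·0.6² = 36·0.36 = 12.96
5: (101−1)·0.4² = 100·0.16 = 16
Numerator = 38.67; denominator = Σ(nₕ−1) = 277.
s²ₚ = 38.67/277 = 0.1396029... → 0.13960.

0.13960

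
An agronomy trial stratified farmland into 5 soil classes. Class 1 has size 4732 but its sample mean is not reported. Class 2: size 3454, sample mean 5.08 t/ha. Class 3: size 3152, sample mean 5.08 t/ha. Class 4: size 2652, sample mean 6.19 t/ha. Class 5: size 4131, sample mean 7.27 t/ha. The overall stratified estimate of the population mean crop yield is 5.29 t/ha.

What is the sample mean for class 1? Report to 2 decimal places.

3.35

N = 4732 + 3454 + 3152 + 2652 + 4131 = 18121.
Overall total = μ·N = 5.29·18121 = 95860.09.
Subtract the known strata: 3454·5.08 + 3152·5.08 + 2652·6.19 + 4131·7.27 = 80006.73.
Remaining total for class 1: 95860.09 − 80006.73 = 15853.36.
Divide by its size: 15853.36 / 4732 = 3.3502... → 3.35.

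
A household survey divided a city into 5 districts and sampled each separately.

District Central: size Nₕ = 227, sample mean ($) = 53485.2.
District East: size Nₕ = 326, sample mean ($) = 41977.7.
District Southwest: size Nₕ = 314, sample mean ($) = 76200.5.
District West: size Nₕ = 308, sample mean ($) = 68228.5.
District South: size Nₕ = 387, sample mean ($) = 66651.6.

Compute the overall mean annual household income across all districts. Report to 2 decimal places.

61819.06

x̄_st = (Σ Nₕx̄ₕ) / (Σ Nₕ) = (227·53485.2 + 326·41977.7 + 314·76200.5 + 308·68228.5 + 387·66651.6) / 1562
= 96561374.8 / 1562 = 61819.0620... → 61819.06.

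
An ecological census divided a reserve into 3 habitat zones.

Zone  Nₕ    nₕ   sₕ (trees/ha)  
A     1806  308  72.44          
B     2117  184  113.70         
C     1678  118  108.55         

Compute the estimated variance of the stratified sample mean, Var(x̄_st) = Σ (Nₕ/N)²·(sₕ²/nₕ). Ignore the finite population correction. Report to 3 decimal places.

N = 5601. Term for each stratum: Wₕ²sₕ²/nₕ.
Var(x̄_st) = 1.771375 + 10.037225 + 8.962526 = 20.771126 → 20.771.

20.771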